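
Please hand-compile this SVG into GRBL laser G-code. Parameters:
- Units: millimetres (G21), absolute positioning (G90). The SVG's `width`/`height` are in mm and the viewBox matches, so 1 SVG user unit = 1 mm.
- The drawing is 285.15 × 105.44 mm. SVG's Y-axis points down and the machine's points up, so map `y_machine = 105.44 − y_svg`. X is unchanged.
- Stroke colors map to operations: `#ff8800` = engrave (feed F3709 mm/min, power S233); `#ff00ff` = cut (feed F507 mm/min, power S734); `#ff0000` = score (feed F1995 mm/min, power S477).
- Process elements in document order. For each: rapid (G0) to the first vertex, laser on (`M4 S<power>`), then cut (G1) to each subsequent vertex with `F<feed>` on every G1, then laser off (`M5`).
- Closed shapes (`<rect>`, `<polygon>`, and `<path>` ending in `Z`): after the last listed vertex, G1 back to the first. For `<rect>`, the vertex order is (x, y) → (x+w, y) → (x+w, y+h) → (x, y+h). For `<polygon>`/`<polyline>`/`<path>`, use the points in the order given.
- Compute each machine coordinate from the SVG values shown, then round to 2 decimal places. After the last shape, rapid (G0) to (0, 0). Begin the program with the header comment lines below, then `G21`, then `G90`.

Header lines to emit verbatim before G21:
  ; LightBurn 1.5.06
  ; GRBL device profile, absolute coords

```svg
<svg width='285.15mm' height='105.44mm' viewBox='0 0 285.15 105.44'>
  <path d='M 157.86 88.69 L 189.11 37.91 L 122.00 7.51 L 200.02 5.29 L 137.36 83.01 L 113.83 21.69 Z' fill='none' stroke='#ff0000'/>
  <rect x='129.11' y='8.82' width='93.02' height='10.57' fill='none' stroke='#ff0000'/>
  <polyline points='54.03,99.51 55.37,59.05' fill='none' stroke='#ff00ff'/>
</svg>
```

viewBox `0 0 285.15 105.44` with mm width/height → 1 unit = 1 mm. Flip: y_m = 105.44 − y_svg.

**Shape 1** — `<path>` closed polygon, stroke `#ff0000` → score (S477, F1995). Machine vertices: (157.86,16.75) → (189.11,67.53) → (122.00,97.93) → (200.02,100.15) → (137.36,22.43) → (113.83,83.75) → (157.86,16.75). Closed: final G1 returns to the first vertex.

**Shape 2** — `<rect>` rectangle, stroke `#ff0000` → score (S477, F1995). Machine vertices: (129.11,96.62) → (222.13,96.62) → (222.13,86.05) → (129.11,86.05) → (129.11,96.62). Closed: final G1 returns to the first vertex.

**Shape 3** — `<polyline>` line segment, stroke `#ff00ff` → cut (S734, F507). Machine vertices: (54.03,5.93) → (55.37,46.39). Open path.

; LightBurn 1.5.06
; GRBL device profile, absolute coords
G21
G90
G0 X157.86 Y16.75
M4 S477
G1 X189.11 Y67.53 F1995
G1 X122.00 Y97.93 F1995
G1 X200.02 Y100.15 F1995
G1 X137.36 Y22.43 F1995
G1 X113.83 Y83.75 F1995
G1 X157.86 Y16.75 F1995
M5
G0 X129.11 Y96.62
M4 S477
G1 X222.13 Y96.62 F1995
G1 X222.13 Y86.05 F1995
G1 X129.11 Y86.05 F1995
G1 X129.11 Y96.62 F1995
M5
G0 X54.03 Y5.93
M4 S734
G1 X55.37 Y46.39 F507
M5
G0 X0.00 Y0.00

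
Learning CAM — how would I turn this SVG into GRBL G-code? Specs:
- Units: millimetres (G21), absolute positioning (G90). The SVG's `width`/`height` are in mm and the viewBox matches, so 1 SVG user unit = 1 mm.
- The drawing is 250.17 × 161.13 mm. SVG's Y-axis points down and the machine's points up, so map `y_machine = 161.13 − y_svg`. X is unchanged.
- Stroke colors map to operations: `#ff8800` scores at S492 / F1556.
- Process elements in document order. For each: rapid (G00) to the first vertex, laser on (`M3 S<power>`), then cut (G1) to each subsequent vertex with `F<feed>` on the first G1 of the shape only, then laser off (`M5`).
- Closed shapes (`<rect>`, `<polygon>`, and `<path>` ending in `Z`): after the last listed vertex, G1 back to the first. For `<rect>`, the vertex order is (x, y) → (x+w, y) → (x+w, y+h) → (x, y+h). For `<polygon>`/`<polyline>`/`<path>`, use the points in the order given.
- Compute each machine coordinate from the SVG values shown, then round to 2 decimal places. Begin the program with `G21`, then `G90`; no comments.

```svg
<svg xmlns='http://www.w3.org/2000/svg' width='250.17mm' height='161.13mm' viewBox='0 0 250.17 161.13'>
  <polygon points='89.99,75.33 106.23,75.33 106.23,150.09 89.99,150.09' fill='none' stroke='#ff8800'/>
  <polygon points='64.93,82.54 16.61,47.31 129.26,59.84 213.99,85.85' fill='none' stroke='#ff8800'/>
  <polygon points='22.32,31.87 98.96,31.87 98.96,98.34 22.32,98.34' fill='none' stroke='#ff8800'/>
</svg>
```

G21
G90
G00 X89.99 Y85.80
M3 S492
G1 X106.23 Y85.80 F1556
G1 X106.23 Y11.04
G1 X89.99 Y11.04
G1 X89.99 Y85.80
M5
G00 X64.93 Y78.59
M3 S492
G1 X16.61 Y113.82 F1556
G1 X129.26 Y101.29
G1 X213.99 Y75.28
G1 X64.93 Y78.59
M5
G00 X22.32 Y129.26
M3 S492
G1 X98.96 Y129.26 F1556
G1 X98.96 Y62.79
G1 X22.32 Y62.79
G1 X22.32 Y129.26
M5

viewBox `0 0 250.17 161.13` with mm width/height → 1 unit = 1 mm. Flip: y_m = 161.13 − y_svg.

**Shape 1** — `<polygon>` rectangle, stroke `#ff8800` → score (S492, F1556). Machine vertices: (89.99,85.80) → (106.23,85.80) → (106.23,11.04) → (89.99,11.04) → (89.99,85.80). Closed: final G1 returns to the first vertex.

**Shape 2** — `<polygon>` closed polygon, stroke `#ff8800` → score (S492, F1556). Machine vertices: (64.93,78.59) → (16.61,113.82) → (129.26,101.29) → (213.99,75.28) → (64.93,78.59). Closed: final G1 returns to the first vertex.

**Shape 3** — `<polygon>` rectangle, stroke `#ff8800` → score (S492, F1556). Machine vertices: (22.32,129.26) → (98.96,129.26) → (98.96,62.79) → (22.32,62.79) → (22.32,129.26). Closed: final G1 returns to the first vertex.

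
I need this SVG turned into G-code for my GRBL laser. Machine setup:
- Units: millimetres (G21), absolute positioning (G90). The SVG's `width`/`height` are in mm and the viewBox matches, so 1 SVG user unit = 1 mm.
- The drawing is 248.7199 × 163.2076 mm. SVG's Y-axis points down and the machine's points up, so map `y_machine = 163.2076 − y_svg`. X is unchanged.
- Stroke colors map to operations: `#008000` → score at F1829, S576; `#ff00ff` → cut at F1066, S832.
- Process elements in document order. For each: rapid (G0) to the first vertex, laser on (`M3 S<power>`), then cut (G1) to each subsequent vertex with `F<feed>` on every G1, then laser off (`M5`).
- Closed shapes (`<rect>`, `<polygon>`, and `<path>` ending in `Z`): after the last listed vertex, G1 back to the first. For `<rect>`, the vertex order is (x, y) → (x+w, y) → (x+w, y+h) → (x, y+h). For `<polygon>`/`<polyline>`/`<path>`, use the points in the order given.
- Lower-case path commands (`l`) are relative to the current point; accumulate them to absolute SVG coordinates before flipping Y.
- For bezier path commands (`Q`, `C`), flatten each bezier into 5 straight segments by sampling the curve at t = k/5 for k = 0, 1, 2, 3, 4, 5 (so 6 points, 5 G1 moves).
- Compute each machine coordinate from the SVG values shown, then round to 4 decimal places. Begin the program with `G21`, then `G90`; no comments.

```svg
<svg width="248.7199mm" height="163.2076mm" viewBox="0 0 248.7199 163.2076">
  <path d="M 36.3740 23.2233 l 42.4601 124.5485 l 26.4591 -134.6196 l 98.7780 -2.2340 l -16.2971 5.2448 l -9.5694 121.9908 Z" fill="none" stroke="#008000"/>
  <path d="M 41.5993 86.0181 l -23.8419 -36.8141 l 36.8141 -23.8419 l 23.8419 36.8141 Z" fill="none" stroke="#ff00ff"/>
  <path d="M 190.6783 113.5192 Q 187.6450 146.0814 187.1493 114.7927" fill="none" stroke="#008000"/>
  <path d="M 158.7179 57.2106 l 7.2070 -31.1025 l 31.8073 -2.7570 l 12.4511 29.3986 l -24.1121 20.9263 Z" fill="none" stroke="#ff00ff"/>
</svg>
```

G21
G90
G0 X36.3740 Y139.9843
M3 S576
G1 X78.8341 Y15.4358 F1829
G1 X105.2932 Y150.0554 F1829
G1 X204.0712 Y152.2894 F1829
G1 X187.7741 Y147.0446 F1829
G1 X178.2047 Y25.0538 F1829
G1 X36.3740 Y139.9843 F1829
M5
G0 X41.5993 Y77.1895
M3 S832
G1 X17.7574 Y114.0036 F1066
G1 X54.5715 Y137.8455 F1066
G1 X78.4134 Y101.0314 F1066
G1 X41.5993 Y77.1895 F1066
M5
G0 X190.6783 Y49.6884
M3 S576
G1 X189.5665 Y39.2176 F1829
G1 X188.6577 Y33.8548 F1829
G1 X187.9519 Y33.6001 F1829
G1 X187.4491 Y38.4535 F1829
G1 X187.1493 Y48.4149 F1829
M5
G0 X158.7179 Y105.9970
M3 S832
G1 X165.9249 Y137.0995 F1066
G1 X197.7322 Y139.8565 F1066
G1 X210.1833 Y110.4579 F1066
G1 X186.0712 Y89.5316 F1066
G1 X158.7179 Y105.9970 F1066
M5

viewBox `0 0 248.7199 163.2076` with mm width/height → 1 unit = 1 mm. Flip: y_m = 163.2076 − y_svg.

**Shape 1** — `<path>` closed polygon, stroke `#008000` → score (S576, F1829). Machine vertices: (36.3740,139.9843) → (78.8341,15.4358) → (105.2932,150.0554) → (204.0712,152.2894) → (187.7741,147.0446) → (178.2047,25.0538) → (36.3740,139.9843). Closed: final G1 returns to the first vertex.

**Shape 2** — `<path>` regular polygon, stroke `#ff00ff` → cut (S832, F1066). Machine vertices: (41.5993,77.1895) → (17.7574,114.0036) → (54.5715,137.8455) → (78.4134,101.0314) → (41.5993,77.1895). Closed: final G1 returns to the first vertex.

**Shape 3** — `<path>` quadratic bezier, stroke `#008000` → score (S576, F1829). Control points (SVG): P0=(190.6783,113.5192), P1=(187.6450,146.0814), P2=(187.1493,114.7927); sampled at t=k/5. Machine vertices: (190.6783,49.6884) → (189.5665,39.2176) → (188.6577,33.8548) → (187.9519,33.6001) → (187.4491,38.4535) → (187.1493,48.4149). Open path.

**Shape 4** — `<path>` regular polygon, stroke `#ff00ff` → cut (S832, F1066). Machine vertices: (158.7179,105.9970) → (165.9249,137.0995) → (197.7322,139.8565) → (210.1833,110.4579) → (186.0712,89.5316) → (158.7179,105.9970). Closed: final G1 returns to the first vertex.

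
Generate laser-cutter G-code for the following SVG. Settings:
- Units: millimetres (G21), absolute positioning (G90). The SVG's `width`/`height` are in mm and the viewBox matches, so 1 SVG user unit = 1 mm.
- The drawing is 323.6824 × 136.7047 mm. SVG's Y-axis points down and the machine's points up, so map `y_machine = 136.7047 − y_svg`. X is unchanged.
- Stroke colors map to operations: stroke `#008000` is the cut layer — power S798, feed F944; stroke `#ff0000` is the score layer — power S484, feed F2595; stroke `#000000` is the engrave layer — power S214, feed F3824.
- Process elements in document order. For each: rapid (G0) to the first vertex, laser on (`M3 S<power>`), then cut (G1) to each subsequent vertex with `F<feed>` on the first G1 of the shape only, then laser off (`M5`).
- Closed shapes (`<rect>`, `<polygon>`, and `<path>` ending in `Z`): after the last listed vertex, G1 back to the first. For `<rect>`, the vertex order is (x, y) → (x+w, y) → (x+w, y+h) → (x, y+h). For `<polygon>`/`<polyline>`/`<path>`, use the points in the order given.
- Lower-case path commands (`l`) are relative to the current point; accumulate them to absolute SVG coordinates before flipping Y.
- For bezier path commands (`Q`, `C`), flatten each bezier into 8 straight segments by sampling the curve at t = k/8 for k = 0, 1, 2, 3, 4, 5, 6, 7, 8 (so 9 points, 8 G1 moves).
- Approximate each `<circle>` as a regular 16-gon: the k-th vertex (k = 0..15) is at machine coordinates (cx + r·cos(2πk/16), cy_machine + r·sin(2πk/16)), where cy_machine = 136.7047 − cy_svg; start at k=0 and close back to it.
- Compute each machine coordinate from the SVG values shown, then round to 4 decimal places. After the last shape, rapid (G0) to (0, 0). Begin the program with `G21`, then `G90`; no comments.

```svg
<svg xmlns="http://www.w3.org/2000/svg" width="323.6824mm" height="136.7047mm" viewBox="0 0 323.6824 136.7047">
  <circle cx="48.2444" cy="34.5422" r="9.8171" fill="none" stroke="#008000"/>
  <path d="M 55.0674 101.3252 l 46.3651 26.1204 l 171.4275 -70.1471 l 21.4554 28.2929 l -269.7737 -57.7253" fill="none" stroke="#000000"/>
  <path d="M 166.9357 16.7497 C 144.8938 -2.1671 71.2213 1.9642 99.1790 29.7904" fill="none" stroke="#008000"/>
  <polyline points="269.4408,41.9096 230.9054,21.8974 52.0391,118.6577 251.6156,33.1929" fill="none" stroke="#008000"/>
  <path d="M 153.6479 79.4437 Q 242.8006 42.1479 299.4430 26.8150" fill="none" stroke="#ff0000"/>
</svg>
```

G21
G90
G0 X58.0615 Y102.1625
M3 S798
G1 X57.3142 Y105.9193 F944
G1 X55.1861 Y109.1042
G1 X52.0012 Y111.2323
G1 X48.2444 Y111.9796
G1 X44.4876 Y111.2323
G1 X41.3027 Y109.1042
G1 X39.1746 Y105.9193
G1 X38.4273 Y102.1625
G1 X39.1746 Y98.4057
G1 X41.3027 Y95.2208
G1 X44.4876 Y93.0927
G1 X48.2444 Y92.3454
G1 X52.0012 Y93.0927
G1 X55.1861 Y95.2208
G1 X57.3142 Y98.4057
G1 X58.0615 Y102.1625
M5
G0 X55.0674 Y35.3795
M3 S214
G1 X101.4325 Y9.2591 F3824
G1 X272.8600 Y79.4062
G1 X294.3154 Y51.1133
G1 X24.5417 Y108.8386
M5
G0 X166.9357 Y119.9550
M3 S798
G1 X156.5491 Y125.9672 F944
G1 X143.1182 Y129.8110
G1 X128.4390 Y131.4789
G1 X114.3075 Y130.9633
G1 X102.5197 Y128.2566
G1 X94.8717 Y123.3513
G1 X93.1594 Y116.2397
G1 X99.1790 Y106.9143
M5
G0 X269.4408 Y94.7951
M3 S798
G1 X230.9054 Y114.8073 F944
G1 X52.0391 Y18.0470
G1 X251.6156 Y103.5118
M5
G0 X153.6479 Y57.2610
M3 S484
G1 X175.4281 Y66.2418 F2595
G1 X196.1924 Y74.5362
G1 X215.9407 Y82.1443
G1 X234.6730 Y89.0661
G1 X252.3894 Y95.3015
G1 X269.0899 Y100.8506
G1 X284.7744 Y105.7133
G1 X299.4430 Y109.8897
M5
G0 X0.0000 Y0.0000

1 u = 1 mm; y_m = 136.7047 − y.

[1] `<circle>` circle, #008000→cut S798 F944: (58.0615,102.1625) → (57.3142,105.9193) → (55.1861,109.1042) → (52.0012,111.2323) → (48.2444,111.9796) → (44.4876,111.2323) → (41.3027,109.1042) → (39.1746,105.9193) → (38.4273,102.1625) → (39.1746,98.4057) → (41.3027,95.2208) → (44.4876,93.0927) → (48.2444,92.3454) → (52.0012,93.0927) → (55.1861,95.2208) → (57.3142,98.4057) → (58.0615,102.1625) (closed)

[2] `<path>` open polyline, #000000→engrave S214 F3824: (55.0674,35.3795) → (101.4325,9.2591) → (272.8600,79.4062) → (294.3154,51.1133) → (24.5417,108.8386)

[3] `<path>` cubic bezier, #008000→cut S798 F944: (166.9357,119.9550) → (156.5491,125.9672) → (143.1182,129.8110) → (128.4390,131.4789) → (114.3075,130.9633) → (102.5197,128.2566) → (94.8717,123.3513) → (93.1594,116.2397) → (99.1790,106.9143)

[4] `<polyline>` open polyline, #008000→cut S798 F944: (269.4408,94.7951) → (230.9054,114.8073) → (52.0391,18.0470) → (251.6156,103.5118)

[5] `<path>` quadratic bezier, #ff0000→score S484 F2595: (153.6479,57.2610) → (175.4281,66.2418) → (196.1924,74.5362) → (215.9407,82.1443) → (234.6730,89.0661) → (252.3894,95.3015) → (269.0899,100.8506) → (284.7744,105.7133) → (299.4430,109.8897)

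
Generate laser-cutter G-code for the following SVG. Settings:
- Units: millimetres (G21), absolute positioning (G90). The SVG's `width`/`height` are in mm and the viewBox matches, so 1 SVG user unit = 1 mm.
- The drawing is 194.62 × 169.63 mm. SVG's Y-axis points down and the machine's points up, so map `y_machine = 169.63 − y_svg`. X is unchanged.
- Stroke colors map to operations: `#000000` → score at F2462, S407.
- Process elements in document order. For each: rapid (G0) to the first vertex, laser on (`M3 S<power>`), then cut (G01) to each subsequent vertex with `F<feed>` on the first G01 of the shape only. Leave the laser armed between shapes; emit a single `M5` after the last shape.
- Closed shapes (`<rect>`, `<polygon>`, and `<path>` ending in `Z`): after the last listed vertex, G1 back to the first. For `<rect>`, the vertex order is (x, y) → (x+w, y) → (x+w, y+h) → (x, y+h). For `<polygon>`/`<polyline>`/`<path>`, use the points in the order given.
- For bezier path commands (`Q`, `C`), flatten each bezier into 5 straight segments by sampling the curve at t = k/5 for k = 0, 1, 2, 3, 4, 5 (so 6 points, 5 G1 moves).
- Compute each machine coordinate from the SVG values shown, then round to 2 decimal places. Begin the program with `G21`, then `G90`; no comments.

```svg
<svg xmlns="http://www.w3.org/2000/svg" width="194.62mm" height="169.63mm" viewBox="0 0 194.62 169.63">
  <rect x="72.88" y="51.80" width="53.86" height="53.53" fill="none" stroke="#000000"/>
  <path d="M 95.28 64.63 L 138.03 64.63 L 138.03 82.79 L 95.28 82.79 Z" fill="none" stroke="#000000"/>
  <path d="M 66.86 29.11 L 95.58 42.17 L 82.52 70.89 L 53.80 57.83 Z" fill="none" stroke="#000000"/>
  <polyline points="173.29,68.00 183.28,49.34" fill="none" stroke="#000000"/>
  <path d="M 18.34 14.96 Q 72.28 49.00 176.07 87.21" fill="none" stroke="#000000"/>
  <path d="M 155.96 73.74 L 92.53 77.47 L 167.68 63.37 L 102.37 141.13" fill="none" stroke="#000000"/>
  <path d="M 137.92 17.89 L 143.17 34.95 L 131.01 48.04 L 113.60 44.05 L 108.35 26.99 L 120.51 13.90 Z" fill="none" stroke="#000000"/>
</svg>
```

1 u = 1 mm; y_m = 169.63 − y.

[1] `<rect>` rectangle, #000000→score S407 F2462: (72.88,117.83) → (126.74,117.83) → (126.74,64.30) → (72.88,64.30) → (72.88,117.83) (closed)

[2] `<path>` rectangle, #000000→score S407 F2462: (95.28,105.00) → (138.03,105.00) → (138.03,86.84) → (95.28,86.84) → (95.28,105.00) (closed)

[3] `<path>` regular polygon, #000000→score S407 F2462: (66.86,140.52) → (95.58,127.46) → (82.52,98.74) → (53.80,111.80) → (66.86,140.52) (closed)

[4] `<polyline>` line segment, #000000→score S407 F2462: (173.29,101.63) → (183.28,120.29)

[5] `<path>` quadratic bezier, #000000→score S407 F2462: (18.34,154.67) → (41.91,140.89) → (69.47,126.77) → (101.01,112.32) → (136.55,97.54) → (176.07,82.42)

[6] `<path>` open polyline, #000000→score S407 F2462: (155.96,95.89) → (92.53,92.16) → (167.68,106.26) → (102.37,28.50)

[7] `<path>` regular polygon, #000000→score S407 F2462: (137.92,151.74) → (143.17,134.68) → (131.01,121.59) → (113.60,125.58) → (108.35,142.64) → (120.51,155.73) → (137.92,151.74) (closed)

G21
G90
G0 X72.88 Y117.83
M3 S407
G01 X126.74 Y117.83 F2462
G01 X126.74 Y64.30
G01 X72.88 Y64.30
G01 X72.88 Y117.83
G0 X95.28 Y105.00
M3 S407
G01 X138.03 Y105.00 F2462
G01 X138.03 Y86.84
G01 X95.28 Y86.84
G01 X95.28 Y105.00
G0 X66.86 Y140.52
M3 S407
G01 X95.58 Y127.46 F2462
G01 X82.52 Y98.74
G01 X53.80 Y111.80
G01 X66.86 Y140.52
G0 X173.29 Y101.63
M3 S407
G01 X183.28 Y120.29 F2462
G0 X18.34 Y154.67
M3 S407
G01 X41.91 Y140.89 F2462
G01 X69.47 Y126.77
G01 X101.01 Y112.32
G01 X136.55 Y97.54
G01 X176.07 Y82.42
G0 X155.96 Y95.89
M3 S407
G01 X92.53 Y92.16 F2462
G01 X167.68 Y106.26
G01 X102.37 Y28.50
G0 X137.92 Y151.74
M3 S407
G01 X143.17 Y134.68 F2462
G01 X131.01 Y121.59
G01 X113.60 Y125.58
G01 X108.35 Y142.64
G01 X120.51 Y155.73
G01 X137.92 Y151.74
M5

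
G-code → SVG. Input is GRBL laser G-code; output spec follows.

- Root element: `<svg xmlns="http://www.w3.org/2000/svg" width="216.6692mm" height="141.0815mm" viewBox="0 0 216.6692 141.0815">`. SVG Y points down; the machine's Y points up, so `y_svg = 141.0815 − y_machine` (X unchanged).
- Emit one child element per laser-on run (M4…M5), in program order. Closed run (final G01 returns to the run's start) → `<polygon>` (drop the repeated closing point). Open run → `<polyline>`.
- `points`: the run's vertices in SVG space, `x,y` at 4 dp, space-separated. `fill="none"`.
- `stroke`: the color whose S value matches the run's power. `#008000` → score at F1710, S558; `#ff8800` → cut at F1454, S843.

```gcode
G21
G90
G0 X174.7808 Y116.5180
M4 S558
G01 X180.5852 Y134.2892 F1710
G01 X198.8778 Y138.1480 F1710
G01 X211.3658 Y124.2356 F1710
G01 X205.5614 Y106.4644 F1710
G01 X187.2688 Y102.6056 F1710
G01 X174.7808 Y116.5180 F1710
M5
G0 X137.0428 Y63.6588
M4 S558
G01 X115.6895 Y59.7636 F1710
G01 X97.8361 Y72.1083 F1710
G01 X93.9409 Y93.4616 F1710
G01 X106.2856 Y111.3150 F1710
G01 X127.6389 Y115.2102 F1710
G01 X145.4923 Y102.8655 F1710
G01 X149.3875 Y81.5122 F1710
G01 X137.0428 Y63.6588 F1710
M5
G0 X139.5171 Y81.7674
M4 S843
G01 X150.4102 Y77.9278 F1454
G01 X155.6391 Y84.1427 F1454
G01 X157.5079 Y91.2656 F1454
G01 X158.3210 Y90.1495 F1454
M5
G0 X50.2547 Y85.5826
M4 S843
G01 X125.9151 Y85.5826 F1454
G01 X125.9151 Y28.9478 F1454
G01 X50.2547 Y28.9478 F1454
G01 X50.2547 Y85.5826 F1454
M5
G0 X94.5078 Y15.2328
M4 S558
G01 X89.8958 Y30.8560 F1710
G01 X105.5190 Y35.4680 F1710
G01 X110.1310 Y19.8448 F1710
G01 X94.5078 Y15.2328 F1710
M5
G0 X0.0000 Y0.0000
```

Each laser-on run becomes one SVG element. Flip Y back into SVG space with y_svg = 141.0815 − y_machine.

Run 1: the run's S558 means `#008000` (score). The run returns to its start, so emit a `<polygon>` with points (Y-flipped): 174.7808,24.5635 180.5852,6.7923 198.8778,2.9335 211.3658,16.8459 205.5614,34.6171 187.2688,38.4759.

Run 2: the run's S558 means `#008000` (score). The run returns to its start, so emit a `<polygon>` with points (Y-flipped): 137.0428,77.4227 115.6895,81.3179 97.8361,68.9732 93.9409,47.6199 106.2856,29.7665 127.6389,25.8713 145.4923,38.2160 149.3875,59.5693.

Run 3: power S843 maps to stroke `#ff8800` (cut). The run is open, so emit a `<polyline>` with points (Y-flipped): 139.5171,59.3141 150.4102,63.1537 155.6391,56.9388 157.5079,49.8159 158.3210,50.9320.

Run 4: the run's S843 means `#ff8800` (cut). The run returns to its start, so emit a `<polygon>` with points (Y-flipped): 50.2547,55.4989 125.9151,55.4989 125.9151,112.1337 50.2547,112.1337.

Run 5: the run's S558 means `#008000` (score). The run returns to its start, so emit a `<polygon>` with points (Y-flipped): 94.5078,125.8487 89.8958,110.2255 105.5190,105.6135 110.1310,121.2367.

<svg xmlns="http://www.w3.org/2000/svg" width="216.6692mm" height="141.0815mm" viewBox="0 0 216.6692 141.0815">
  <polygon points="174.7808,24.5635 180.5852,6.7923 198.8778,2.9335 211.3658,16.8459 205.5614,34.6171 187.2688,38.4759" fill="none" stroke="#008000"/>
  <polygon points="137.0428,77.4227 115.6895,81.3179 97.8361,68.9732 93.9409,47.6199 106.2856,29.7665 127.6389,25.8713 145.4923,38.2160 149.3875,59.5693" fill="none" stroke="#008000"/>
  <polyline points="139.5171,59.3141 150.4102,63.1537 155.6391,56.9388 157.5079,49.8159 158.3210,50.9320" fill="none" stroke="#ff8800"/>
  <polygon points="50.2547,55.4989 125.9151,55.4989 125.9151,112.1337 50.2547,112.1337" fill="none" stroke="#ff8800"/>
  <polygon points="94.5078,125.8487 89.8958,110.2255 105.5190,105.6135 110.1310,121.2367" fill="none" stroke="#008000"/>
</svg>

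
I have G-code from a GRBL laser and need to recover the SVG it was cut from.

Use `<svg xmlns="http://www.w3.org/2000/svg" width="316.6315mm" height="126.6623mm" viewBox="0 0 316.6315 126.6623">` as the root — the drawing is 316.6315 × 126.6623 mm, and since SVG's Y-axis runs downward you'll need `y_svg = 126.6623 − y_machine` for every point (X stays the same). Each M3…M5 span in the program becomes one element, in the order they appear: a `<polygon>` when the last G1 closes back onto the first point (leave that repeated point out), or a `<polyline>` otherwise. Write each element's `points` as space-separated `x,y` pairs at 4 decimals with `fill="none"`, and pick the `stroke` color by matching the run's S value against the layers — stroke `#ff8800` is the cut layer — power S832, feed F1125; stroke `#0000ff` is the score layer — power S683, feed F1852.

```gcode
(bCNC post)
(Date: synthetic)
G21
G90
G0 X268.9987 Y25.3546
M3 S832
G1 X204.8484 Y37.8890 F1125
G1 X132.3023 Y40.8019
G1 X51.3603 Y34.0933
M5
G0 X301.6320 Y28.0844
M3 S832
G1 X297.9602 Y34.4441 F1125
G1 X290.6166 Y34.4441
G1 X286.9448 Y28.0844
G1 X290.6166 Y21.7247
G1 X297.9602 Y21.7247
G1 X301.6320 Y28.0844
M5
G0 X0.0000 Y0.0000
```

Machine Y-up, SVG Y-down with viewBox height 126.6623, so y_svg = 126.6623 − y_machine; X carries over. Every run uses S832, so all elements get stroke `#ff8800` (cut).

Run 1: The run is open, so emit a `<polyline>` with points (Y-flipped): 268.9987,101.3077 204.8484,88.7733 132.3023,85.8604 51.3603,92.5690.

Run 2: The run returns to its start, so emit a `<polygon>` with points (Y-flipped): 301.6320,98.5779 297.9602,92.2182 290.6166,92.2182 286.9448,98.5779 290.6166,104.9376 297.9602,104.9376.

<svg xmlns="http://www.w3.org/2000/svg" width="316.6315mm" height="126.6623mm" viewBox="0 0 316.6315 126.6623">
  <polyline points="268.9987,101.3077 204.8484,88.7733 132.3023,85.8604 51.3603,92.5690" fill="none" stroke="#ff8800"/>
  <polygon points="301.6320,98.5779 297.9602,92.2182 290.6166,92.2182 286.9448,98.5779 290.6166,104.9376 297.9602,104.9376" fill="none" stroke="#ff8800"/>
</svg>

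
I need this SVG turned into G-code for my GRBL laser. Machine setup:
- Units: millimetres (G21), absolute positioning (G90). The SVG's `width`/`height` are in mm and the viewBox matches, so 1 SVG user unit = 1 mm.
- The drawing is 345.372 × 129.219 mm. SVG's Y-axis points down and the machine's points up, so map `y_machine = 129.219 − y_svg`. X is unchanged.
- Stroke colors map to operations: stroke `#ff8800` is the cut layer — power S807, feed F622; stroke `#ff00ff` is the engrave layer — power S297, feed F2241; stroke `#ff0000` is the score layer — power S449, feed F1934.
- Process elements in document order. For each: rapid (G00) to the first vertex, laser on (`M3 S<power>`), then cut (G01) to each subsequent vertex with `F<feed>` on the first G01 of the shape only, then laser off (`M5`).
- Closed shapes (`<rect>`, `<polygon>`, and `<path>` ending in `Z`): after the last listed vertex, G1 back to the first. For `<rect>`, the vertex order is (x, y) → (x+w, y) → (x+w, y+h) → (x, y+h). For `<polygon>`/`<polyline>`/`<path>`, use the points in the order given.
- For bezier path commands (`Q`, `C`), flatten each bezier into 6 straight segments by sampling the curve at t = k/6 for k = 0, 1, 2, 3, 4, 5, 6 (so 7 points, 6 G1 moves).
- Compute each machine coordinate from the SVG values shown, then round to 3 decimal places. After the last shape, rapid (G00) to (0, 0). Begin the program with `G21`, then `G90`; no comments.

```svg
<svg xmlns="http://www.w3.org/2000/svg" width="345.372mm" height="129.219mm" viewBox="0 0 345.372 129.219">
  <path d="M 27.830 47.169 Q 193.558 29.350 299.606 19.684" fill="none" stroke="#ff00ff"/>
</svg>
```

G21
G90
G00 X27.830 Y82.050
M3 S297
G01 X81.415 Y87.763 F2241
G01 X131.684 Y93.023
G01 X178.638 Y97.831
G01 X222.276 Y102.185
G01 X262.599 Y106.087
G01 X299.606 Y109.535
M5
G00 X0.000 Y0.000

viewBox `0 0 345.372 129.219` with mm width/height → 1 unit = 1 mm. Flip: y_m = 129.219 − y_svg.

**Shape 1** — `<path>` quadratic bezier, stroke `#ff00ff` → engrave (S297, F2241). Control points (SVG): P0=(27.830,47.169), P1=(193.558,29.350), P2=(299.606,19.684); sampled at t=k/6. Machine vertices: (27.830,82.050) → (81.415,87.763) → (131.684,93.023) → (178.638,97.831) → (222.276,102.185) → (262.599,106.087) → (299.606,109.535). Open path.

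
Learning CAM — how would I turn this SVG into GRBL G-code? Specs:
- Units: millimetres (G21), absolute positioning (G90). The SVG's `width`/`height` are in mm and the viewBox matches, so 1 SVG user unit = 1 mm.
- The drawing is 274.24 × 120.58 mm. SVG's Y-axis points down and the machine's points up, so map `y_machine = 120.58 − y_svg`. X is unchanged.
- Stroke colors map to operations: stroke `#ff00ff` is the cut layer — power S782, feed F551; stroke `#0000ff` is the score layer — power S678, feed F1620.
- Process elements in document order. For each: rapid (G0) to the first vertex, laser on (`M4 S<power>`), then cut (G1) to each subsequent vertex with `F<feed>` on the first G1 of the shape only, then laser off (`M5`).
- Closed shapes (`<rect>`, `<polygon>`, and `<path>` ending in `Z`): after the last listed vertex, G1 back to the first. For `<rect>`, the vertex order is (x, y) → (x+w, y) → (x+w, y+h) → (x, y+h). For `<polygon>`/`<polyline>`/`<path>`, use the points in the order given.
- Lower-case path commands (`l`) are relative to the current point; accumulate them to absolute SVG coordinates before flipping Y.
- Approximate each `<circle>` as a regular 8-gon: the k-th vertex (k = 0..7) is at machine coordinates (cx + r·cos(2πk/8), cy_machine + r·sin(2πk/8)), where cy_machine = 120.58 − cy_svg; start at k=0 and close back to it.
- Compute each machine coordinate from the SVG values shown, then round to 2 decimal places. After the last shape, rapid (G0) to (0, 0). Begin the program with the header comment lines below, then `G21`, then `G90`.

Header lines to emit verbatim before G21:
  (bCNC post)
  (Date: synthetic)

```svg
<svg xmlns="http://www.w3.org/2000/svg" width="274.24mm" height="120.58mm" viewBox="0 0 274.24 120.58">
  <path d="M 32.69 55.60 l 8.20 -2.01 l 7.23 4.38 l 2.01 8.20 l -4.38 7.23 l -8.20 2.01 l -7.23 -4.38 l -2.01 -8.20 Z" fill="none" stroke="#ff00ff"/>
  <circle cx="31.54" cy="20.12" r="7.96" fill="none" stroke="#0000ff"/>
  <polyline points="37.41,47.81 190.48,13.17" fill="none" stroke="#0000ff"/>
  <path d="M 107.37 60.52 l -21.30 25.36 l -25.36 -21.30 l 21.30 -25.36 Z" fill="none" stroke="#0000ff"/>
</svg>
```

viewBox `0 0 274.24 120.58` with mm width/height → 1 unit = 1 mm. Flip: y_m = 120.58 − y_svg.

**Shape 1** — `<path>` regular polygon, stroke `#ff00ff` → cut (S782, F551). Machine vertices: (32.69,64.98) → (40.89,66.99) → (48.12,62.61) → (50.13,54.41) → (45.75,47.18) → (37.55,45.17) → (30.32,49.55) → (28.31,57.75) → (32.69,64.98). Closed: final G1 returns to the first vertex.

**Shape 2** — `<circle>` circle, stroke `#0000ff` → score (S678, F1620). Machine vertices: (39.50,100.46) → (37.17,106.09) → (31.54,108.42) → (25.91,106.09) → (23.58,100.46) → (25.91,94.83) → (31.54,92.50) → (37.17,94.83) → (39.50,100.46). Closed: final G1 returns to the first vertex.

**Shape 3** — `<polyline>` line segment, stroke `#0000ff` → score (S678, F1620). Machine vertices: (37.41,72.77) → (190.48,107.41). Open path.

**Shape 4** — `<path>` regular polygon, stroke `#0000ff` → score (S678, F1620). Machine vertices: (107.37,60.06) → (86.07,34.70) → (60.71,56.00) → (82.01,81.36) → (107.37,60.06). Closed: final G1 returns to the first vertex.

(bCNC post)
(Date: synthetic)
G21
G90
G0 X32.69 Y64.98
M4 S782
G1 X40.89 Y66.99 F551
G1 X48.12 Y62.61
G1 X50.13 Y54.41
G1 X45.75 Y47.18
G1 X37.55 Y45.17
G1 X30.32 Y49.55
G1 X28.31 Y57.75
G1 X32.69 Y64.98
M5
G0 X39.50 Y100.46
M4 S678
G1 X37.17 Y106.09 F1620
G1 X31.54 Y108.42
G1 X25.91 Y106.09
G1 X23.58 Y100.46
G1 X25.91 Y94.83
G1 X31.54 Y92.50
G1 X37.17 Y94.83
G1 X39.50 Y100.46
M5
G0 X37.41 Y72.77
M4 S678
G1 X190.48 Y107.41 F1620
M5
G0 X107.37 Y60.06
M4 S678
G1 X86.07 Y34.70 F1620
G1 X60.71 Y56.00
G1 X82.01 Y81.36
G1 X107.37 Y60.06
M5
G0 X0.00 Y0.00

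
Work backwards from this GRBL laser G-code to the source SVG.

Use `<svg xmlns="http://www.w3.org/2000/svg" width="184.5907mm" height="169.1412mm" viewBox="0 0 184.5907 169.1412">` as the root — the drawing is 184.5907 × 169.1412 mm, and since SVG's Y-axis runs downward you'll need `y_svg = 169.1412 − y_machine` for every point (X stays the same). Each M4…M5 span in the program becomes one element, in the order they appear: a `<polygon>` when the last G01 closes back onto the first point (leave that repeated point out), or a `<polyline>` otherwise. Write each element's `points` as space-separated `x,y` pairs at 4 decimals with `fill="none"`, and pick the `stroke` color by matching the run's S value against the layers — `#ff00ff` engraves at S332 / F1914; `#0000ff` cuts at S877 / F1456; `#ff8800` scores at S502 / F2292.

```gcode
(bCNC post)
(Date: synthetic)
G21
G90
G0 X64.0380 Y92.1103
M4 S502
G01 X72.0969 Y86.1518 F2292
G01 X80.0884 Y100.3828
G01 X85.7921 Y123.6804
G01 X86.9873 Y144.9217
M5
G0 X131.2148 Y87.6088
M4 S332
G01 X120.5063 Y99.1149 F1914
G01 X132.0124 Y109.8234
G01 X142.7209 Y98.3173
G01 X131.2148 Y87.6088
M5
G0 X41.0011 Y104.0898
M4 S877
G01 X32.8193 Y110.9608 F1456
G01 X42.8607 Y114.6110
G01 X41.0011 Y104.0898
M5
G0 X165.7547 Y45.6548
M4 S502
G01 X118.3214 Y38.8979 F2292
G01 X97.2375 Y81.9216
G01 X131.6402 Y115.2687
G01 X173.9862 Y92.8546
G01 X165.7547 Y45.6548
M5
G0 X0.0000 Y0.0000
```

<svg xmlns="http://www.w3.org/2000/svg" width="184.5907mm" height="169.1412mm" viewBox="0 0 184.5907 169.1412">
  <polyline points="64.0380,77.0309 72.0969,82.9894 80.0884,68.7584 85.7921,45.4608 86.9873,24.2195" fill="none" stroke="#ff8800"/>
  <polygon points="131.2148,81.5324 120.5063,70.0263 132.0124,59.3178 142.7209,70.8239" fill="none" stroke="#ff00ff"/>
  <polygon points="41.0011,65.0514 32.8193,58.1804 42.8607,54.5302" fill="none" stroke="#0000ff"/>
  <polygon points="165.7547,123.4864 118.3214,130.2433 97.2375,87.2196 131.6402,53.8725 173.9862,76.2866" fill="none" stroke="#ff8800"/>
</svg>

y_svg = 169.1412 − y_m.

[1] S502→`#ff8800` (score); open run; points: 64.0380,77.0309 72.0969,82.9894 80.0884,68.7584 85.7921,45.4608 86.9873,24.2195

[2] S332→`#ff00ff` (engrave); closed run; points: 131.2148,81.5324 120.5063,70.0263 132.0124,59.3178 142.7209,70.8239

[3] S877→`#0000ff` (cut); closed run; points: 41.0011,65.0514 32.8193,58.1804 42.8607,54.5302

[4] S502→`#ff8800` (score); closed run; points: 165.7547,123.4864 118.3214,130.2433 97.2375,87.2196 131.6402,53.8725 173.9862,76.2866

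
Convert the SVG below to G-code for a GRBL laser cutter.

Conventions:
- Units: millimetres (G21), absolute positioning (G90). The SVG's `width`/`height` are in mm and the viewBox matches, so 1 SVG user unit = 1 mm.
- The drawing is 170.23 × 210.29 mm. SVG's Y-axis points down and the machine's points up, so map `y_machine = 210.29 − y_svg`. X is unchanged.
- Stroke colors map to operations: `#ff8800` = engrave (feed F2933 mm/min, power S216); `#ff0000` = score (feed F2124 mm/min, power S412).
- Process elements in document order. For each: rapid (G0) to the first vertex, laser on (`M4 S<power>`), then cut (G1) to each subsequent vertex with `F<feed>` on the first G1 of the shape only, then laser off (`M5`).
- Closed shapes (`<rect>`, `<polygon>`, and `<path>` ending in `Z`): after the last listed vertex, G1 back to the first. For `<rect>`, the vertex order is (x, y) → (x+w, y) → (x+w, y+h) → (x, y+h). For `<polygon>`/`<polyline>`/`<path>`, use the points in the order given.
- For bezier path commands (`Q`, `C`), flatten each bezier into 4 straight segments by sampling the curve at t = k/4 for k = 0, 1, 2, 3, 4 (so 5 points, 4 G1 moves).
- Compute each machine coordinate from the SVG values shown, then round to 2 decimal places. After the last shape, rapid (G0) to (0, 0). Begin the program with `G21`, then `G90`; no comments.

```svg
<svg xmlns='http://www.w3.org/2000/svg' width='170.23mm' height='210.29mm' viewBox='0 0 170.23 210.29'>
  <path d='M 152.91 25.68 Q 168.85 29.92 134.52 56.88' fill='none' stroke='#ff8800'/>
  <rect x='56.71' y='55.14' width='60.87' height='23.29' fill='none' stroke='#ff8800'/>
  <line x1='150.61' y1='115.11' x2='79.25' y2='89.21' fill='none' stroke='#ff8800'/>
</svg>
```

G21
G90
G0 X152.91 Y184.61
M4 S216
G1 X157.74 Y181.07 F2933
G1 X156.28 Y174.69
G1 X148.54 Y165.47
G1 X134.52 Y153.41
M5
G0 X56.71 Y155.15
M4 S216
G1 X117.58 Y155.15 F2933
G1 X117.58 Y131.86
G1 X56.71 Y131.86
G1 X56.71 Y155.15
M5
G0 X150.61 Y95.18
M4 S216
G1 X79.25 Y121.08 F2933
M5
G0 X0.00 Y0.00

Since the viewBox matches the mm dimensions, user units are millimetres directly. The only transform is the Y-flip y_m = 210.29 − y_svg.

Shape 1 is a quadratic bezier drawn with `<path>`. Its stroke #ff8800 means engrave at S216, F2933. After flipping Y the toolpath is (152.91,184.61) → (157.74,181.07) → (156.28,174.69) → (148.54,165.47) → (134.52,153.41).

Shape 2 is a rectangle drawn with `<rect>`. Its stroke #ff8800 means engrave at S216, F2933. After flipping Y the toolpath is (56.71,155.15) → (117.58,155.15) → (117.58,131.86) → (56.71,131.86) → (56.71,155.15), returning to the start.

Shape 3 is a line segment drawn with `<line>`. Its stroke #ff8800 means engrave at S216, F2933. After flipping Y the toolpath is (150.61,95.18) → (79.25,121.08).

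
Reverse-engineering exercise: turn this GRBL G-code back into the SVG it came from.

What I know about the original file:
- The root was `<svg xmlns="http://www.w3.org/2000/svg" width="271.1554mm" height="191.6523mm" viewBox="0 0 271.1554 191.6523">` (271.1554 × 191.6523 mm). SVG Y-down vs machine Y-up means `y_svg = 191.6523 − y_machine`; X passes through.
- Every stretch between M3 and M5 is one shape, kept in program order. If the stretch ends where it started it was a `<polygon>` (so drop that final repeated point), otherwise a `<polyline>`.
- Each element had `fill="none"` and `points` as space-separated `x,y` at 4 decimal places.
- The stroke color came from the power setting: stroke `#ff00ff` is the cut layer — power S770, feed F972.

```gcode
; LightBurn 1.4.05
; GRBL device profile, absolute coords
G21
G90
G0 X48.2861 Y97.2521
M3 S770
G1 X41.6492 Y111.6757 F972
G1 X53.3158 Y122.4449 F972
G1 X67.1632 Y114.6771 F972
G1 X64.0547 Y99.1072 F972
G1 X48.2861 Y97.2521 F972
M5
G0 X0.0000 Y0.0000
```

<svg xmlns="http://www.w3.org/2000/svg" width="271.1554mm" height="191.6523mm" viewBox="0 0 271.1554 191.6523">
  <polygon points="48.2861,94.4002 41.6492,79.9766 53.3158,69.2074 67.1632,76.9752 64.0547,92.5451" fill="none" stroke="#ff00ff"/>
</svg>

y_svg = 191.6523 − y_m. Every run uses S770, so all elements get stroke `#ff00ff` (cut).

[1] closed run; points: 48.2861,94.4002 41.6492,79.9766 53.3158,69.2074 67.1632,76.9752 64.0547,92.5451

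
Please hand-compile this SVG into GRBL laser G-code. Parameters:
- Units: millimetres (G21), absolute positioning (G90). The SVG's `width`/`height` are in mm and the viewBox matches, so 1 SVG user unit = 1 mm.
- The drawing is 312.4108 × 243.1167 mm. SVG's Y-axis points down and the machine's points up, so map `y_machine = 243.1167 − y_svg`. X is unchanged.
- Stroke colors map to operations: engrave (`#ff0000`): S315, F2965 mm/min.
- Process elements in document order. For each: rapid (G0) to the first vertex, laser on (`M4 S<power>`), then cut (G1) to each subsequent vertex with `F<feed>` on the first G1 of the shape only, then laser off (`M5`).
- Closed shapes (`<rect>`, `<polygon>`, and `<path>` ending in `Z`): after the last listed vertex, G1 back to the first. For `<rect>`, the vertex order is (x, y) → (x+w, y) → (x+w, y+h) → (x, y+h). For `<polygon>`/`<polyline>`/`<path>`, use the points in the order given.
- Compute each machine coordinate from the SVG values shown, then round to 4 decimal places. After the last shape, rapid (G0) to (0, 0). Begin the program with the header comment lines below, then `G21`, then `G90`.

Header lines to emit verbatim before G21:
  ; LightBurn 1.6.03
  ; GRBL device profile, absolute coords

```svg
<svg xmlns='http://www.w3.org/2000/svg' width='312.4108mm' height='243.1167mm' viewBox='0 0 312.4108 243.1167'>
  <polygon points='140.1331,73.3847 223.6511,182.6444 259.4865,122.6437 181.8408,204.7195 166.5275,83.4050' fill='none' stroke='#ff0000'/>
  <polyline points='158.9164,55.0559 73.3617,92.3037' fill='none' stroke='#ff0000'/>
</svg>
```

; LightBurn 1.6.03
; GRBL device profile, absolute coords
G21
G90
G0 X140.1331 Y169.7320
M4 S315
G1 X223.6511 Y60.4723 F2965
G1 X259.4865 Y120.4730
G1 X181.8408 Y38.3972
G1 X166.5275 Y159.7117
G1 X140.1331 Y169.7320
M5
G0 X158.9164 Y188.0608
M4 S315
G1 X73.3617 Y150.8130 F2965
M5
G0 X0.0000 Y0.0000

1 u = 1 mm; y_m = 243.1167 − y.

[1] `<polygon>` closed polygon, #ff0000→engrave S315 F2965: (140.1331,169.7320) → (223.6511,60.4723) → (259.4865,120.4730) → (181.8408,38.3972) → (166.5275,159.7117) → (140.1331,169.7320) (closed)

[2] `<polyline>` line segment, #ff0000→engrave S315 F2965: (158.9164,188.0608) → (73.3617,150.8130)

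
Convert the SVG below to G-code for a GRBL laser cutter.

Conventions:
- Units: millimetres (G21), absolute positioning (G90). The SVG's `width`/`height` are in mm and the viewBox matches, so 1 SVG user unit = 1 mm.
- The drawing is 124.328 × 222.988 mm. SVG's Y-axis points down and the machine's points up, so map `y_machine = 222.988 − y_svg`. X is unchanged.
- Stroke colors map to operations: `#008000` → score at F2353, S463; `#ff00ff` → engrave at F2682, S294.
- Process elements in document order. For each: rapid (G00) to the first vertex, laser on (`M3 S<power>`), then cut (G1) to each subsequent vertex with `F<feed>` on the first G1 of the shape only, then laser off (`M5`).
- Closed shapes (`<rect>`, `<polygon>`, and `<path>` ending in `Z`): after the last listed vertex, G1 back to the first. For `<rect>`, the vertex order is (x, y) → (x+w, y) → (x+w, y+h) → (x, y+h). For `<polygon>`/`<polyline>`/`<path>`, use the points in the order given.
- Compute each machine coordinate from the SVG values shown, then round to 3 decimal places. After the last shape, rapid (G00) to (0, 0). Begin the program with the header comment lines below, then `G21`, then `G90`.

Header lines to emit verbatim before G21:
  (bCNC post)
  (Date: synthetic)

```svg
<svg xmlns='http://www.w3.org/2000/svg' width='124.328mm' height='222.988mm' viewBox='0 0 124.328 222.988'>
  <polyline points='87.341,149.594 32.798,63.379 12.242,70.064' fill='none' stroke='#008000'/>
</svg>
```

(bCNC post)
(Date: synthetic)
G21
G90
G00 X87.341 Y73.394
M3 S463
G1 X32.798 Y159.609 F2353
G1 X12.242 Y152.924
M5
G00 X0.000 Y0.000

1 u = 1 mm; y_m = 222.988 − y.

[1] `<polyline>` open polyline, #008000→score S463 F2353: (87.341,73.394) → (32.798,159.609) → (12.242,152.924)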